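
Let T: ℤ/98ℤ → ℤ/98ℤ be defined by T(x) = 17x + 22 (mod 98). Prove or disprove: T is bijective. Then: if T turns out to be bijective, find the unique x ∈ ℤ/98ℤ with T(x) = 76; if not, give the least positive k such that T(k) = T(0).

Suppose T(a) = T(b) in ℤ/98ℤ. Then 17a + 22 ≡ 17b + 22 (mod 98), hence 17(a − b) ≡ 0 (mod 98).
Since gcd(17, 98) = 1, 17 is invertible modulo 98, hence a − b ≡ 0 (mod 98), i.e. a = b.
We now compute 17⁻¹ mod 98 explicitly. Euclid's algorithm: 98 = 5·17 + 13, 17 = 1·13 + 4, 13 = 3·4 + 1; back-substituting gives 1 = 75·17 − 13·98, so 17⁻¹ ≡ 75 (mod 98).
Then y ↦ 75(y − 22) is a two-sided inverse to T, so every y ∈ ℤ/98ℤ has a preimage.
Thus T is bijective.
Since T is bijective, we compute T⁻¹(76): solve 17x + 22 ≡ 76 (mod 98), i.e. 17x ≡ 54 (mod 98).
Multiplying by 17⁻¹ = 75 gives x ≡ 75·54 = 4050 = 41·98 + 32 ≡ 32 (mod 98).
Check: T(32) = 17·32 + 22 = 566 = 5·98 + 76 ≡ 76 (mod 98).

32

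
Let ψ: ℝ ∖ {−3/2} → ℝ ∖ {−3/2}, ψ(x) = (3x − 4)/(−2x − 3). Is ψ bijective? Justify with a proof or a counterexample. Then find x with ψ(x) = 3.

-5/9

Suppose ψ(x_1) = ψ(x_2). Cross-multiplying: (3x_1 − 4)(−2x_2 − 3) = (3x_2 − 4)(−2x_1 − 3).
Expanding both sides and cancelling the symmetric terms leaves −17·(x_1 − x_2) = 0. Since −17 ≠ 0, x_1 = x_2. So ψ is injective.
For any y ≠ −3/2, solving y(−2x − 3) = 3x − 4 for x gives a well-defined x ≠ −3/2. So ψ is surjective.
Therefore ψ is bijective.
Solving ψ(x) = 3: cross-multiplying gives 3x − 4 = 3(−2x − 3), which rearranges to 9x = −5, so x = −5/9.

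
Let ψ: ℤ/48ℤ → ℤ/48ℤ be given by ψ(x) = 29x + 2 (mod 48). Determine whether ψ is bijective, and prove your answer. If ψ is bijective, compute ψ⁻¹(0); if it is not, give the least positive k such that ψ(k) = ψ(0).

38

Suppose ψ(s) = ψ(t) in ℤ/48ℤ. Then 29s + 2 ≡ 29t + 2 (mod 48), therefore 29(s − t) ≡ 0 (mod 48).
Since gcd(29, 48) = 1, 29 is invertible modulo 48, hence s − t ≡ 0 (mod 48), i.e. s = t.
We now compute 29⁻¹ mod 48 explicitly. Euclid's algorithm: 48 = 1·29 + 19, 29 = 1·19 + 10, 19 = 1·10 + 9, 10 = 1·9 + 1; back-substituting gives 1 = 5·29 − 3·48, so 29⁻¹ ≡ 5 (mod 48).
Then y ↦ 5(y − 2) is a two-sided inverse to ψ, so every y ∈ ℤ/48ℤ has a preimage.
So ψ is bijective.
Since ψ is bijective, we find ψ⁻¹(0): we need 29x ≡ 0 − 2 ≡ 46 (mod 48). Using 29⁻¹ = 5: x ≡ 5·46 = 230 = 4·48 + 38, so x = 38.
Check: ψ(38) = 29·38 + 2 = 1104 = 23·48 + 0 ≡ 0 (mod 48).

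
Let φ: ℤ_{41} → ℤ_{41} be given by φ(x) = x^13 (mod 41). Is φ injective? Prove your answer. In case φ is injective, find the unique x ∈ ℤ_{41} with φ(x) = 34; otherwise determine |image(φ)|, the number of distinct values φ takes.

Since 41 is prime, the nonzero elements of ℤ_{41} form a cyclic group of order 40.
As gcd(13, 40) = 1, raising to the 13th power is a bijection on this group: if s^13 ≡ t^13 then (st^{−1})^13 = 1, and the only element of order dividing gcd(13, 40) = 1 is 1, so s = t.
With φ(0) = 0 this makes φ injective on all of ℤ_{41}, hence bijective (finite equal-size domain and codomain). In particular φ is injective.
Since φ is injective, we find the preimage of 34. The inverse of x ↦ x^13 on (ℤ_{41})^× is x ↦ x^37, because 13·37 = 481 = 12·40 + 1 ≡ 1 (mod 40) and x^{40} = 1 for x ≠ 0 (Fermat). So φ⁻¹(34) = 34^37 mod 41.
Repeated squaring mod 41: 34^1 ≡ 34, 34^2 ≡ 34² = 1156 ≡ 8, 34^4 ≡ 8² = 64 ≡ 23, 34^8 ≡ 23² = 529 ≡ 37, 34^16 ≡ 37² = 1369 ≡ 16, 34^32 ≡ 16² = 256 ≡ 10. Since 37 = 32 + 4 + 1, 34^37 ≡ 10·23·34: 10·23 = 230 ≡ 25, then 25·34 = 850 ≡ 30. So 34^37 ≡ 30 (mod 41).
Hence φ⁻¹(34) = 30.

30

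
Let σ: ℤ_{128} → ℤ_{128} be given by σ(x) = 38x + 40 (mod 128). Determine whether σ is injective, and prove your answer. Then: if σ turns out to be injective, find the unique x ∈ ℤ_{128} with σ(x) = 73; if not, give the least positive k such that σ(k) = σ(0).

We have gcd(38, 128) = 2 > 1. Taking a = 0 and b = 64: σ(0) = 40 and σ(64) = 38·64 + 40 = 2472 ≡ 40 (mod 128).
So σ(0) = σ(64) while 0 ≠ 64, so σ is not injective.
Since σ is not injective, we find the least positive k with σ(k) = σ(0): this means 38k ≡ 0 (mod 128), i.e. 128 ∣ 38k. Since gcd(38, 128) = 2, dividing through by 2 this holds exactly when 64 ∣ 19k, and as gcd(19, 64) = 1, exactly when 64 ∣ k.
The smallest positive such k is 64.

64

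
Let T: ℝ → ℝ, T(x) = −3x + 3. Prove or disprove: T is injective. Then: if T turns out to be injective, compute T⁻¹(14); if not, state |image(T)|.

-11/3

Suppose T(a) = T(b). Then −3a + 3 = −3b + 3, hence −3a = −3b, so a = b.
Hence T is injective.
Since T is injective, we compute T⁻¹(14) = (14 − 3)/(−3) = −11/3.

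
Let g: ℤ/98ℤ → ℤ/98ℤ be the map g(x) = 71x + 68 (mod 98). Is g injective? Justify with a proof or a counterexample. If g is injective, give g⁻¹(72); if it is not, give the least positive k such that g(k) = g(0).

18

Recall: g is injective if g(x_1) = g(x_2) implies x_1 = x_2.
If g(x_1) = g(x_2), then 71x_1 ≡ 71x_2 (mod 98). Because gcd(71, 98) = 1, we may cancel 71 to get x_1 ≡ x_2 (mod 98).
So g is injective.
We now compute 71⁻¹ mod 98 explicitly. Euclid's algorithm: 98 = 1·71 + 27, 71 = 2·27 + 17, 27 = 1·17 + 10, 17 = 1·10 + 7, 10 = 1·7 + 3, 7 = 2·3 + 1; back-substituting gives 1 = 29·71 − 21·98, so 71⁻¹ ≡ 29 (mod 98).
Since g is injective, we find g⁻¹(72): we need 71x ≡ 72 − 68 ≡ 4 (mod 98). Using 71⁻¹ = 29: x ≡ 29·4 = 116 = 1·98 + 18, so x = 18.
Check: g(18) = 71·18 + 68 = 1346 = 13·98 + 72 ≡ 72 (mod 98).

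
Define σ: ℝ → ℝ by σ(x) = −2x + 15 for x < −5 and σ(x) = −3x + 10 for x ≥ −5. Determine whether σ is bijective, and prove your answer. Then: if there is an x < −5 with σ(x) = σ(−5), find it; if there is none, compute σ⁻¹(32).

Both pieces are strictly decreasing (slopes −2 and −3), so each is injective on its own interval.
The left piece maps (−∞, −5) onto (25, ∞); the right piece maps [−5, ∞) onto (−∞, 25].
Since 25 = 25, the images partition ℝ: σ is injective and surjective, hence bijective.
Because the two images are disjoint, no x < −5 has σ(x) = σ(−5), so we compute σ⁻¹(32): 32 lies in (25, ∞), so solve −2x + 15 = 32: x = (32 − 15)/(−2) = −17/2.

-17/2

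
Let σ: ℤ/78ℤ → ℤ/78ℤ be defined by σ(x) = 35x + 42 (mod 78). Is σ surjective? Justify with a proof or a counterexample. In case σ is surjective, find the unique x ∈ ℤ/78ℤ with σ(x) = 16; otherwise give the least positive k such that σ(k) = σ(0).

26

Since gcd(35, 78) = 1, 35 is invertible modulo 78. Euclid's algorithm: 78 = 2·35 + 8, 35 = 4·8 + 3, 8 = 2·3 + 2, 3 = 1·2 + 1; back-substituting gives 1 = 29·35 − 13·78, so 35⁻¹ ≡ 29 (mod 78).
Then y ↦ 29(y − 42) is a two-sided inverse to σ, so every y ∈ ℤ/78ℤ has a preimage.
Thus σ is surjective.
Since σ is surjective, we compute σ⁻¹(16): solve 35x + 42 ≡ 16 (mod 78), i.e. 35x ≡ 52 (mod 78).
Multiplying by 35⁻¹ = 29 gives x ≡ 29·52 = 1508 = 19·78 + 26 ≡ 26 (mod 78).
Check: σ(26) = 35·26 + 42 = 952 = 12·78 + 16 ≡ 16 (mod 78).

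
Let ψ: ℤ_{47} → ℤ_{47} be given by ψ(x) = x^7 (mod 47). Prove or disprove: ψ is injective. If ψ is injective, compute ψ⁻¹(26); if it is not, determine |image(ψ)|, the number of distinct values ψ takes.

20

Since 47 is prime, the nonzero elements of ℤ_{47} form a cyclic group of order 46.
As gcd(7, 46) = 1, raising to the 7th power is a bijection on this group: if s^7 ≡ t^7 then (st^{−1})^7 = 1, and the only element of order dividing gcd(7, 46) = 1 is 1, so s = t.
With ψ(0) = 0 this makes ψ injective on all of ℤ_{47}, hence bijective (finite equal-size domain and codomain). In particular ψ is injective.
Since ψ is injective, we find the preimage of 26. The inverse of x ↦ x^7 on (ℤ_{47})^× is x ↦ x^33, because 7·33 = 231 = 5·46 + 1 ≡ 1 (mod 46) and x^{46} = 1 for x ≠ 0 (Fermat). So ψ⁻¹(26) = 26^33 mod 47.
Repeated squaring mod 47: 26^1 ≡ 26, 26^2 ≡ 26² = 676 ≡ 18, 26^4 ≡ 18² = 324 ≡ 42, 26^8 ≡ 42² = 1764 ≡ 25, 26^16 ≡ 25² = 625 ≡ 14, 26^32 ≡ 14² = 196 ≡ 8. Since 33 = 32 + 1, 26^33 ≡ 8·26: 8·26 = 208 ≡ 20. So 26^33 ≡ 20 (mod 47).
Hence ψ⁻¹(26) = 20.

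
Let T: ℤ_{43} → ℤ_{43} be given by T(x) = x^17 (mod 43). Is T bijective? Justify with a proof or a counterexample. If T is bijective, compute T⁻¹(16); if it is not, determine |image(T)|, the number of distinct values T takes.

21

Since 43 is prime, the nonzero elements of ℤ_{43} form a cyclic group of order 42.
As gcd(17, 42) = 1, raising to the 17th power is a bijection on this group: if x_1^17 ≡ x_2^17 then (x_1x_2^{−1})^17 = 1, and the only element of order dividing gcd(17, 42) = 1 is 1, so x_1 = x_2.
With T(0) = 0 this makes T injective on all of ℤ_{43}, hence bijective (finite equal-size domain and codomain). In particular T is bijective.
Since T is bijective, we find the preimage of 16. The inverse of x ↦ x^17 on (ℤ_{43})^× is x ↦ x^5, because 17·5 = 85 = 2·42 + 1 ≡ 1 (mod 42) and x^{42} = 1 for x ≠ 0 (Fermat). So T⁻¹(16) = 16^5 mod 43.
Repeated squaring mod 43: 16^1 ≡ 16, 16^2 ≡ 16² = 256 ≡ 41, 16^4 ≡ 41² = 1681 ≡ 4. Since 5 = 4 + 1, 16^5 ≡ 4·16: 4·16 = 64 ≡ 21. So 16^5 ≡ 21 (mod 43).
Hence T⁻¹(16) = 21.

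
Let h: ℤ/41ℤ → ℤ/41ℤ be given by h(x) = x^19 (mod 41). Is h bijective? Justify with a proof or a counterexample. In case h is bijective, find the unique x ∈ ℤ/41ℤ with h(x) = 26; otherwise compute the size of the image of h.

Since 41 is prime, the nonzero elements of ℤ/41ℤ form a cyclic group of order 40.
As gcd(19, 40) = 1, raising to the 19th power is a bijection on this group: if u^19 ≡ v^19 then (uv^{−1})^19 = 1, and the only element of order dividing gcd(19, 40) = 1 is 1, so u = v.
With h(0) = 0 this makes h injective on all of ℤ/41ℤ, hence bijective (finite equal-size domain and codomain). In particular h is bijective.
Since h is bijective, we find the preimage of 26. The inverse of x ↦ x^19 on (ℤ/41ℤ)^× is x ↦ x^19, because 19·19 = 361 = 9·40 + 1 ≡ 1 (mod 40) and x^{40} = 1 for x ≠ 0 (Fermat). So h⁻¹(26) = 26^19 mod 41.
Repeated squaring mod 41: 26^1 ≡ 26, 26^2 ≡ 26² = 676 ≡ 20, 26^4 ≡ 20² = 400 ≡ 31, 26^8 ≡ 31² = 961 ≡ 18, 26^16 ≡ 18² = 324 ≡ 37. Since 19 = 16 + 2 + 1, 26^19 ≡ 37·20·26: 37·20 = 740 ≡ 2, then 2·26 = 52 ≡ 11. So 26^19 ≡ 11 (mod 41).
Hence h⁻¹(26) = 11.

11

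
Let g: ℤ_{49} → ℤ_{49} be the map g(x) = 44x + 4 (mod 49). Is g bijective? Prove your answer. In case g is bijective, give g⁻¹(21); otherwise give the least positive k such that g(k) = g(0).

Recall: injectivity means: for all u, v in the domain, g(u) = g(v) implies u = v.
If g(u) = g(v), then 44u ≡ 44v (mod 49). Because gcd(44, 49) = 1, we may cancel 44 to get u ≡ v (mod 49).
We now compute 44⁻¹ mod 49 explicitly. Euclid's algorithm: 49 = 1·44 + 5, 44 = 8·5 + 4, 5 = 1·4 + 1; back-substituting gives 1 = 39·44 − 35·49, so 44⁻¹ ≡ 39 (mod 49).
For any y ∈ ℤ_{49}, x = 39(y − 4) mod 49 satisfies g(x) = 44·39(y − 4) + 4 ≡ y (since 44·39 ≡ 1 mod 49). So every y has a preimage.
Thus g is bijective.
Since g is bijective, we find g⁻¹(21): we need 44x ≡ 21 − 4 ≡ 17 (mod 49). Using 44⁻¹ = 39: x ≡ 39·17 = 663 = 13·49 + 26, so x = 26.
Check: g(26) = 44·26 + 4 = 1148 = 23·49 + 21 ≡ 21 (mod 49).

26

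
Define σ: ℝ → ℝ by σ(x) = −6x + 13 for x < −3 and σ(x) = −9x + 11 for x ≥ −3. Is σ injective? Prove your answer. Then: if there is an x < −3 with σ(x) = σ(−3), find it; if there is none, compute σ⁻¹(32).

-25/6

Both pieces are strictly decreasing (slopes −6 and −9), so each is injective on its own interval.
The left piece maps (−∞, −3) onto (31, ∞); the right piece maps [−3, ∞) onto (−∞, 38].
These images overlap. In particular σ(−3) = 38 (right piece), and solving −6x + 13 = 38 on the left piece gives x = −25/6 < −3.
So σ(−25/6) = σ(−3) with −25/6 ≠ −3, and σ is not injective. This x = −25/6 is the requested value below −3.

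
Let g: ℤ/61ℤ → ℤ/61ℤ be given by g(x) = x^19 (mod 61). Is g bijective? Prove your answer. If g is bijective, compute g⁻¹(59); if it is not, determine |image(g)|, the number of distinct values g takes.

7

Since 61 is prime, the nonzero elements of ℤ/61ℤ form a cyclic group of order 60.
As gcd(19, 60) = 1, raising to the 19th power is a bijection on this group: if a^19 ≡ b^19 then (ab^{−1})^19 = 1, and the only element of order dividing gcd(19, 60) = 1 is 1, so a = b.
With g(0) = 0 this makes g injective on all of ℤ/61ℤ, hence bijective (finite equal-size domain and codomain). In particular g is bijective.
Since g is bijective, we find the preimage of 59. The inverse of x ↦ x^19 on (ℤ/61ℤ)^× is x ↦ x^19, because 19·19 = 361 = 6·60 + 1 ≡ 1 (mod 60) and x^{60} = 1 for x ≠ 0 (Fermat). So g⁻¹(59) = 59^19 mod 61.
Repeated squaring mod 61: 59^1 ≡ 59, 59^2 ≡ 59² = 3481 ≡ 4, 59^4 ≡ 4² = 16, 59^8 ≡ 16² = 256 ≡ 12, 59^16 ≡ 12² = 144 ≡ 22. Since 19 = 16 + 2 + 1, 59^19 ≡ 22·4·59: 22·4 = 88 ≡ 27, then 27·59 = 1593 ≡ 7. So 59^19 ≡ 7 (mod 61).
Hence g⁻¹(59) = 7.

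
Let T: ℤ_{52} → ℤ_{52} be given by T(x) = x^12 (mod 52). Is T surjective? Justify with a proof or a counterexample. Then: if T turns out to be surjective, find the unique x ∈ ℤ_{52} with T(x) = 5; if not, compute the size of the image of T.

4

T(1) = 1^12 = 1.
T(3): Repeated squaring mod 52: 3^1 ≡ 3, 3^2 ≡ 3² = 9, 3^4 ≡ 9² = 81 ≡ 29, 3^8 ≡ 29² = 841 ≡ 9. Since 12 = 8 + 4, 3^12 ≡ 9·29: 9·29 = 261 ≡ 1. So 3^12 ≡ 1 (mod 52).
So T(1) = T(3) = 1 while 1 ≠ 3, so T is not injective.
A non-injective map from the 52-element set ℤ_{52} to itself takes at most 51 distinct values, so it cannot be surjective. Thus T is not surjective.
Since T is not surjective, we determine |image(T)|. Computing x^12 mod 52 for each x (by repeated squaring, reducing mod 52 at every step), the values T(0), T(1), …, T(51) are: 0, 1, 40, 1, 40, 1, 40, 1, 40, 1, 40, 1, 40, 13, 40, 1, 40, 1, 40, 1, 40, 1, 40, 1, 40, 1, 0, 1, 40, 1, 40, 1, 40, 1, 40, 1, 40, 1, 40, 13, 40, 1, 40, 1, 40, 1, 40, 1, 40, 1, 40, 1.
The distinct values are {0, 1, 13, 40}; there are 4 of them.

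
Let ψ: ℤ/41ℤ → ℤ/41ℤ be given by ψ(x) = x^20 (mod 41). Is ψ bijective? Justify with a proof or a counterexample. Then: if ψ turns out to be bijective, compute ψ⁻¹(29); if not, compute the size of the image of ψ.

3

ψ(1) = 1^20 = 1.
ψ(2): Repeated squaring mod 41: 2^1 ≡ 2, 2^2 ≡ 2² = 4, 2^4 ≡ 4² = 16, 2^8 ≡ 16² = 256 ≡ 10, 2^16 ≡ 10² = 100 ≡ 18. Since 20 = 16 + 4, 2^20 ≡ 18·16: 18·16 = 288 ≡ 1. So 2^20 ≡ 1 (mod 41).
So ψ(1) = ψ(2) = 1 while 1 ≠ 2, so ψ is not injective, hence not bijective.
Since ψ is not bijective, we determine |image(ψ)|. Computing x^20 mod 41 for each x (by repeated squaring, reducing mod 41 at every step), the values ψ(0), ψ(1), …, ψ(40) are: 0, 1, 1, 40, 1, 1, 40, 40, 1, 1, 1, 40, 40, 40, 40, 40, 1, 40, 1, 40, 1, 1, 40, 1, 40, 1, 40, 40, 40, 40, 40, 1, 1, 1, 40, 40, 1, 1, 40, 1, 1.
The distinct values are {0, 1, 40}; there are 3 of them.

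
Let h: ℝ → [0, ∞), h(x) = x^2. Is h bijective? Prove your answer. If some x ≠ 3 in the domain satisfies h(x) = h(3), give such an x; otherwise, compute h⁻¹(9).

h(3) = 9 = (−3)^2 = h(−3) (since 2 is even), with 3 ≠ −3. So h is not injective, hence not bijective.
For the follow-up, such an x exists: taking x = −3 ∈ ℝ gives h(−3) = 9 = h(3) with −3 ≠ 3.

-3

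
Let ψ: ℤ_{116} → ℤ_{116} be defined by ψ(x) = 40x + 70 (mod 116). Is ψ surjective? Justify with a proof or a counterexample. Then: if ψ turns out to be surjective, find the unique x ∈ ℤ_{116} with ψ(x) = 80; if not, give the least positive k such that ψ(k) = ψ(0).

Since gcd(40, 116) = 4, we have 40x ≡ 0 (mod 4) for all x, so ψ(x) ≡ 2 (mod 4).
But 0 ≢ 2 (mod 4), so 0 ∈ ℤ_{116} has no preimage. Thus ψ is not surjective.
Since ψ is not surjective, we find the least positive k with ψ(k) = ψ(0): this means 40k ≡ 0 (mod 116), i.e. 116 ∣ 40k. Since gcd(40, 116) = 4, dividing through by 4 this holds exactly when 29 ∣ 10k, and as gcd(10, 29) = 1, exactly when 29 ∣ k.
The smallest positive such k is 29.

29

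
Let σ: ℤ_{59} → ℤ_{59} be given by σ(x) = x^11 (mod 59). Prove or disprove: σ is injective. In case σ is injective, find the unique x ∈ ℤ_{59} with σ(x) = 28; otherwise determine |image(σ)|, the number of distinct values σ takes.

Since 59 is prime, the nonzero elements of ℤ_{59} form a cyclic group of order 58.
As gcd(11, 58) = 1, raising to the 11th power is a bijection on this group: if u^11 ≡ v^11 then (uv^{−1})^11 = 1, and the only element of order dividing gcd(11, 58) = 1 is 1, so u = v.
With σ(0) = 0 this makes σ injective on all of ℤ_{59}, hence bijective (finite equal-size domain and codomain). In particular σ is injective.
Since σ is injective, we find the preimage of 28. The inverse of x ↦ x^11 on (ℤ_{59})^× is x ↦ x^37, because 11·37 = 407 = 7·58 + 1 ≡ 1 (mod 58) and x^{58} = 1 for x ≠ 0 (Fermat). So σ⁻¹(28) = 28^37 mod 59.
Repeated squaring mod 59: 28^1 ≡ 28, 28^2 ≡ 28² = 784 ≡ 17, 28^4 ≡ 17² = 289 ≡ 53, 28^8 ≡ 53² = 2809 ≡ 36, 28^16 ≡ 36² = 1296 ≡ 57, 28^32 ≡ 57² = 3249 ≡ 4. Since 37 = 32 + 4 + 1, 28^37 ≡ 4·53·28: 4·53 = 212 ≡ 35, then 35·28 = 980 ≡ 36. So 28^37 ≡ 36 (mod 59).
Hence σ⁻¹(28) = 36.

36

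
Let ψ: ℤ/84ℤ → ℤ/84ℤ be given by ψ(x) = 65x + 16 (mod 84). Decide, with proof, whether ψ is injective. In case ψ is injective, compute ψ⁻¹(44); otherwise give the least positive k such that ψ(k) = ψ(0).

Recall: injectivity means: for all u, v in the domain, ψ(u) = ψ(v) implies u = v.
Suppose ψ(u) = ψ(v) in ℤ/84ℤ. Then 65u + 16 ≡ 65v + 16 (mod 84), therefore 65(u − v) ≡ 0 (mod 84).
Since gcd(65, 84) = 1, 65 is invertible modulo 84, therefore u − v ≡ 0 (mod 84), i.e. u = v.
Therefore ψ is injective.
We now compute 65⁻¹ mod 84 explicitly. Euclid's algorithm: 84 = 1·65 + 19, 65 = 3·19 + 8, 19 = 2·8 + 3, 8 = 2·3 + 2, 3 = 1·2 + 1; back-substituting gives 1 = 53·65 − 41·84, so 65⁻¹ ≡ 53 (mod 84).
Since ψ is injective, we find ψ⁻¹(44): we need 65x ≡ 44 − 16 ≡ 28 (mod 84). Using 65⁻¹ = 53: x ≡ 53·28 = 1484 = 17·84 + 56, so x = 56.
Check: ψ(56) = 65·56 + 16 = 3656 = 43·84 + 44 ≡ 44 (mod 84).

56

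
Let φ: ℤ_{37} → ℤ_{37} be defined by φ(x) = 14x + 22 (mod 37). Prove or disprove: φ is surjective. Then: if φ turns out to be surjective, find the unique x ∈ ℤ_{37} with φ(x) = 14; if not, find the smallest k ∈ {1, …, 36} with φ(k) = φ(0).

10

Since gcd(14, 37) = 1, 14 is invertible modulo 37. Euclid's algorithm: 37 = 2·14 + 9, 14 = 1·9 + 5, 9 = 1·5 + 4, 5 = 1·4 + 1; back-substituting gives 1 = 8·14 − 3·37, so 14⁻¹ ≡ 8 (mod 37).
For any y ∈ ℤ_{37}, x = 8(y − 22) mod 37 satisfies φ(x) = 14·8(y − 22) + 22 ≡ y (since 14·8 ≡ 1 mod 37). So every y has a preimage.
So φ is surjective.
Since φ is surjective, we find φ⁻¹(14): we need 14x ≡ 14 − 22 ≡ 29 (mod 37). Using 14⁻¹ = 8: x ≡ 8·29 = 232 = 6·37 + 10, so x = 10.
Check: φ(10) = 14·10 + 22 = 162 = 4·37 + 14 ≡ 14 (mod 37).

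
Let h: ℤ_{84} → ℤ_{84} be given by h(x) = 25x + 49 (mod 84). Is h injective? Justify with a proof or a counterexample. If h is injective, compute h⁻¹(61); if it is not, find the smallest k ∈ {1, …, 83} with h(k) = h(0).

Recall that injectivity means: for all a, b in the domain, h(a) = h(b) implies a = b.
If h(a) = h(b), then 25a ≡ 25b (mod 84). Because gcd(25, 84) = 1, we may cancel 25 to get a ≡ b (mod 84).
Thus h is injective.
We now compute 25⁻¹ mod 84 explicitly. Euclid's algorithm: 84 = 3·25 + 9, 25 = 2·9 + 7, 9 = 1·7 + 2, 7 = 3·2 + 1; back-substituting gives 1 = 37·25 − 11·84, so 25⁻¹ ≡ 37 (mod 84).
Since h is injective, we find h⁻¹(61): we need 25x ≡ 61 − 49 ≡ 12 (mod 84). Using 25⁻¹ = 37: x ≡ 37·12 = 444 = 5·84 + 24, so x = 24.
Check: h(24) = 25·24 + 49 = 649 = 7·84 + 61 ≡ 61 (mod 84).

24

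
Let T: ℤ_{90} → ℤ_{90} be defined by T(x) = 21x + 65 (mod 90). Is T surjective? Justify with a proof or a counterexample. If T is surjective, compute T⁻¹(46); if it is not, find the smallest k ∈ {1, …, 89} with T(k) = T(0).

30

Since gcd(21, 90) = 3, we have 21x ≡ 0 (mod 3) for all x, so T(x) ≡ 2 (mod 3).
But 0 ≢ 2 (mod 3), so 0 ∈ ℤ_{90} has no preimage. So T is not surjective.
Since T is not surjective, we find the least positive k with T(k) = T(0): this means 21k ≡ 0 (mod 90), i.e. 90 ∣ 21k. Since gcd(21, 90) = 3, dividing through by 3 this holds exactly when 30 ∣ 7k, and as gcd(7, 30) = 1, exactly when 30 ∣ k.
The smallest positive such k is 30.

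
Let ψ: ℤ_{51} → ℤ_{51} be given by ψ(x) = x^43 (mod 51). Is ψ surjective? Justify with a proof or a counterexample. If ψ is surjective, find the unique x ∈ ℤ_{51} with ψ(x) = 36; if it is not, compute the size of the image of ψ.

Computing x^43 mod 51 for each x (by repeated squaring, reducing mod 51 at every step), the values ψ(0), ψ(1), …, ψ(50) are: 0, 1, 8, 24, 13, 11, 39, 31, 2, 15, 37, 29, 6, 4, 44, 9, 16, 17, 18, 25, 41, 30, 28, 5, 48, 19, 32, 3, 46, 23, 21, 10, 26, 33, 34, 35, 42, 7, 47, 45, 22, 14, 36, 49, 20, 12, 40, 38, 27, 43, 50.
Every element of ℤ_{51} appears exactly once in this list, so ψ is a bijection, and in particular surjective.
Since ψ is surjective, we read off the preimage of 36 from the same table: ψ(42) = 36, so ψ⁻¹(36) = 42.

42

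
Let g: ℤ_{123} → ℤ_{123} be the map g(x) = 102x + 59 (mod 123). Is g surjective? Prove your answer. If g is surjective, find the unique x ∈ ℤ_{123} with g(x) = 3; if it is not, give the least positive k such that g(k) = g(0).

Since gcd(102, 123) = 3, we have 102x ≡ 0 (mod 3) for all x, so g(x) ≡ 2 (mod 3).
But 0 ≢ 2 (mod 3), so 0 ∈ ℤ_{123} has no preimage. Hence g is not surjective.
Since g is not surjective, we find the least positive k with g(k) = g(0): this means 102k ≡ 0 (mod 123), i.e. 123 ∣ 102k. Since gcd(102, 123) = 3, dividing through by 3 this holds exactly when 41 ∣ 34k, and as gcd(34, 41) = 1, exactly when 41 ∣ k.
The smallest positive such k is 41.

41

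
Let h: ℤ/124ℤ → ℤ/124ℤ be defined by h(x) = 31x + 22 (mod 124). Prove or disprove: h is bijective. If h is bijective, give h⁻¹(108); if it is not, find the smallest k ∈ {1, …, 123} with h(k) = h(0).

4

We have gcd(31, 124) = 31 > 1. Taking x_1 = 0 and x_2 = 4: h(0) = 22 and h(4) = 31·4 + 22 = 146 ≡ 22 (mod 124).
So h(0) = h(4) while 0 ≠ 4, thus h is not injective, hence not bijective.
Since h is not bijective, we find the least positive k with h(k) = h(0): this means 31k ≡ 0 (mod 124), i.e. 124 ∣ 31k. Since gcd(31, 124) = 31, dividing through by 31 this holds exactly when 4 ∣ k.
The smallest positive such k is 4.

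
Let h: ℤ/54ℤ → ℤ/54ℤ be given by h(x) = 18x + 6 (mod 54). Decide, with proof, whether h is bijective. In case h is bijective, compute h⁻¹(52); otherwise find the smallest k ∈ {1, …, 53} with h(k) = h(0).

By definition, h is injective when h(u) = h(v) forces u = v.
We have gcd(18, 54) = 18 > 1. Taking u = 0 and v = 3: h(0) = 6 and h(3) = 18·3 + 6 = 60 ≡ 6 (mod 54).
So h(0) = h(3) while 0 ≠ 3, thus h is not injective, hence not bijective.
Since h is not bijective, we find the least positive k with h(k) = h(0): this means 18k ≡ 0 (mod 54), i.e. 54 ∣ 18k. Since gcd(18, 54) = 18, dividing through by 18 this holds exactly when 3 ∣ k.
The smallest positive such k is 3.

3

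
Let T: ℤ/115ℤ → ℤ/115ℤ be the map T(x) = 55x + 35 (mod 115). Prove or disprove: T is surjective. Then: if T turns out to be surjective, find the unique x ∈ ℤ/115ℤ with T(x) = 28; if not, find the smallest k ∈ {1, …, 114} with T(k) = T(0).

23

Since gcd(55, 115) = 5, we have 55x ≡ 0 (mod 5) for all x, so T(x) ≡ 0 (mod 5).
But 1 ≢ 0 (mod 5), so 1 ∈ ℤ/115ℤ has no preimage. Thus T is not surjective.
Since T is not surjective, we find the least positive k with T(k) = T(0): this means 55k ≡ 0 (mod 115), i.e. 115 ∣ 55k. Since gcd(55, 115) = 5, dividing through by 5 this holds exactly when 23 ∣ 11k, and as gcd(11, 23) = 1, exactly when 23 ∣ k.
The smallest positive such k is 23.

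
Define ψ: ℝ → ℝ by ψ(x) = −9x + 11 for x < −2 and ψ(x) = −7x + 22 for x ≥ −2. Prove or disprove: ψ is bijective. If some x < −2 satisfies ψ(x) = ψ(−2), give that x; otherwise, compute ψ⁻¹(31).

-25/9

Both pieces are strictly decreasing (slopes −9 and −7), so each is injective on its own interval.
The left piece maps (−∞, −2) onto (29, ∞); the right piece maps [−2, ∞) onto (−∞, 36].
These images overlap. In particular ψ(−2) = 36 (right piece), and solving −9x + 11 = 36 on the left piece gives x = −25/9 < −2.
So ψ(−25/9) = ψ(−2) with −25/9 ≠ −2, and ψ is not injective, hence not bijective. This x = −25/9 is the requested value below −2.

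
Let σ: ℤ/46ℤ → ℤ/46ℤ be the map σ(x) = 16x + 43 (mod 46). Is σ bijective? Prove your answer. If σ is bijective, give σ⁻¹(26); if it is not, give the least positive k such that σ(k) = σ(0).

Recall that σ is injective when σ(u) = σ(v) forces u = v.
We have gcd(16, 46) = 2 > 1. Taking u = 0 and v = 23: σ(0) = 43 and σ(23) = 16·23 + 43 = 411 ≡ 43 (mod 46).
So σ(0) = σ(23) while 0 ≠ 23, thus σ is not injective, hence not bijective.
Since σ is not bijective, we find the least positive k with σ(k) = σ(0): this means 16k ≡ 0 (mod 46), i.e. 46 ∣ 16k. Since gcd(16, 46) = 2, dividing through by 2 this holds exactly when 23 ∣ 8k, and as gcd(8, 23) = 1, exactly when 23 ∣ k.
The smallest positive such k is 23.

23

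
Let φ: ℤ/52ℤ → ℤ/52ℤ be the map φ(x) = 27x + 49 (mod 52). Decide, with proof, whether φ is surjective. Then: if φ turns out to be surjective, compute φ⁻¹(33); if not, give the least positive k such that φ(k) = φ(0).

36

Since gcd(27, 52) = 1, 27 is invertible modulo 52. Euclid's algorithm: 52 = 1·27 + 25, 27 = 1·25 + 2, 25 = 12·2 + 1; back-substituting gives 1 = 27·27 − 14·52, so 27⁻¹ ≡ 27 (mod 52).
Then y ↦ 27(y − 49) is a two-sided inverse to φ, so every y ∈ ℤ/52ℤ has a preimage.
Hence φ is surjective.
Since φ is surjective, we find φ⁻¹(33): we need 27x ≡ 33 − 49 ≡ 36 (mod 52). Using 27⁻¹ = 27: x ≡ 27·36 = 972 = 18·52 + 36, so x = 36.
Check: φ(36) = 27·36 + 49 = 1021 = 19·52 + 33 ≡ 33 (mod 52).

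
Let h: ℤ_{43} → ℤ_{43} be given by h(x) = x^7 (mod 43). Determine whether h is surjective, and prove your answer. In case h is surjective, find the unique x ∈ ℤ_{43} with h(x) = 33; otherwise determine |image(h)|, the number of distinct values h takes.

7

h(1) = 1^7 = 1.
h(4): Repeated squaring mod 43: 4^1 ≡ 4, 4^2 ≡ 4² = 16, 4^4 ≡ 16² = 256 ≡ 41. Since 7 = 4 + 2 + 1, 4^7 ≡ 41·16·4: 41·16 = 656 ≡ 11, then 11·4 = 44 ≡ 1. So 4^7 ≡ 1 (mod 43).
So h(1) = h(4) = 1 while 1 ≠ 4, thus h is not injective.
A non-injective map from the 43-element set ℤ_{43} to itself takes at most 42 distinct values, so it cannot be surjective. Therefore h is not surjective.
Since h is not surjective, we determine |image(h)|. Computing x^7 mod 43 for each x (by repeated squaring, reducing mod 43 at every step), the values h(0), h(1), …, h(42) are: 0, 1, 42, 37, 1, 37, 6, 7, 42, 36, 6, 1, 37, 36, 36, 36, 1, 36, 7, 37, 37, 1, 42, 6, 6, 36, 7, 42, 7, 7, 7, 6, 42, 37, 7, 1, 36, 37, 6, 42, 6, 1, 42.
The distinct values are {0, 1, 6, 7, 36, 37, 42}; there are 7 of them.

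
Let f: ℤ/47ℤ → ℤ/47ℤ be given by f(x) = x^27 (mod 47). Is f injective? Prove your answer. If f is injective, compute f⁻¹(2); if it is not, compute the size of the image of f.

Since 47 is prime, the nonzero elements of ℤ/47ℤ form a cyclic group of order 46.
As gcd(27, 46) = 1, raising to the 27th power is a bijection on this group: if a^27 ≡ b^27 then (ab^{−1})^27 = 1, and the only element of order dividing gcd(27, 46) = 1 is 1, so a = b.
With f(0) = 0 this makes f injective on all of ℤ/47ℤ, hence bijective (finite equal-size domain and codomain). In particular f is injective.
Since f is injective, we find the preimage of 2. The inverse of x ↦ x^27 on (ℤ/47ℤ)^× is x ↦ x^29, because 27·29 = 783 = 17·46 + 1 ≡ 1 (mod 46) and x^{46} = 1 for x ≠ 0 (Fermat). So f⁻¹(2) = 2^29 mod 47.
Repeated squaring mod 47: 2^1 ≡ 2, 2^2 ≡ 2² = 4, 2^4 ≡ 4² = 16, 2^8 ≡ 16² = 256 ≡ 21, 2^16 ≡ 21² = 441 ≡ 18. Since 29 = 16 + 8 + 4 + 1, 2^29 ≡ 18·21·16·2: 18·21 = 378 ≡ 2, then 2·16 = 32, then 32·2 = 64 ≡ 17. So 2^29 ≡ 17 (mod 47).
Hence f⁻¹(2) = 17.

17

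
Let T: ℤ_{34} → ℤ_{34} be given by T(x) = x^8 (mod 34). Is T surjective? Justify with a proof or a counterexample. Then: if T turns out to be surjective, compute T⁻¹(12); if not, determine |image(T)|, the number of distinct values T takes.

T(2): Repeated squaring mod 34: 2^1 ≡ 2, 2^2 ≡ 2² = 4, 2^4 ≡ 4² = 16, 2^8 ≡ 16² = 256 ≡ 18. So 2^8 ≡ 18 (mod 34).
T(4): Repeated squaring mod 34: 4^1 ≡ 4, 4^2 ≡ 4² = 16, 4^4 ≡ 16² = 256 ≡ 18, 4^8 ≡ 18² = 324 ≡ 18. So 4^8 ≡ 18 (mod 34).
So T(2) = T(4) = 18 while 2 ≠ 4, so T is not injective.
A non-injective map from the 34-element set ℤ_{34} to itself takes at most 33 distinct values, so it cannot be surjective. So T is not surjective.
Since T is not surjective, we determine |image(T)|. Computing x^8 mod 34 for each x (by repeated squaring, reducing mod 34 at every step), the values T(0), T(1), …, T(33) are: 0, 1, 18, 33, 18, 33, 16, 33, 18, 1, 16, 33, 16, 1, 16, 1, 18, 17, 18, 1, 16, 1, 16, 33, 16, 1, 18, 33, 16, 33, 18, 33, 18, 1.
The distinct values are {0, 1, 16, 17, 18, 33}; there are 6 of them.

6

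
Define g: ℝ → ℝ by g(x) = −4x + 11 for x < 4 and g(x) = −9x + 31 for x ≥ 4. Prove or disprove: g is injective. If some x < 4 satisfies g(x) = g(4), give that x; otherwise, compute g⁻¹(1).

5/2

Both pieces are strictly decreasing (slopes −4 and −9), so each is injective on its own interval.
The left piece maps (−∞, 4) onto (−5, ∞); the right piece maps [4, ∞) onto (−∞, −5].
These images are disjoint, so no value is attained by both pieces. Thus g is injective.
Because the two images are disjoint, no x < 4 has g(x) = g(4), so we compute g⁻¹(1): 1 lies in (−5, ∞), so solve −4x + 11 = 1: x = (1 − 11)/(−4) = 5/2.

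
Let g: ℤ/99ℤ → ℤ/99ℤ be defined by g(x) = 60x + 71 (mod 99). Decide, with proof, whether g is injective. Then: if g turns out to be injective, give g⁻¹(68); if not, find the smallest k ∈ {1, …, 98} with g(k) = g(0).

33

We have gcd(60, 99) = 3 > 1. Taking s = 0 and t = 33: g(0) = 71 and g(33) = 60·33 + 71 = 2051 ≡ 71 (mod 99).
So g(0) = g(33) while 0 ≠ 33, thus g is not injective.
Since g is not injective, we find the least positive k with g(k) = g(0): this means 60k ≡ 0 (mod 99), i.e. 99 ∣ 60k. Since gcd(60, 99) = 3, dividing through by 3 this holds exactly when 33 ∣ 20k, and as gcd(20, 33) = 1, exactly when 33 ∣ k.
The smallest positive such k is 33.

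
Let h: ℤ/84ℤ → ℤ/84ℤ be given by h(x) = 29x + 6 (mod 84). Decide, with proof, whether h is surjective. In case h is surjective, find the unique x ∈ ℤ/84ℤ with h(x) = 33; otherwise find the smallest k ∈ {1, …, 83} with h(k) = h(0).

27

Since gcd(29, 84) = 1, 29 is invertible modulo 84. Euclid's algorithm: 84 = 2·29 + 26, 29 = 1·26 + 3, 26 = 8·3 + 2, 3 = 1·2 + 1; back-substituting gives 1 = 29·29 − 10·84, so 29⁻¹ ≡ 29 (mod 84).
Then y ↦ 29(y − 6) is a two-sided inverse to h, so every y ∈ ℤ/84ℤ has a preimage.
Thus h is surjective.
Since h is surjective, we find h⁻¹(33): we need 29x ≡ 33 − 6 ≡ 27 (mod 84). Using 29⁻¹ = 29: x ≡ 29·27 = 783 = 9·84 + 27, so x = 27.
Check: h(27) = 29·27 + 6 = 789 = 9·84 + 33 ≡ 33 (mod 84).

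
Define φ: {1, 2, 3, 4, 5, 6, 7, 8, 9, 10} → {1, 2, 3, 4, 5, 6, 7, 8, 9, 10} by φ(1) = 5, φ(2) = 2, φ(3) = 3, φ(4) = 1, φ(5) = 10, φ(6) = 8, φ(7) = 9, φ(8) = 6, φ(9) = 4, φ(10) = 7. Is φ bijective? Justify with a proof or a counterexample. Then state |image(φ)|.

10

The values 5, 2, 3, 1, 10, 8, 9, 6, 4, 7 are a permutation of {1, 2, 3, 4, 5, 6, 7, 8, 9, 10}: each element appears exactly once.
So φ is injective and surjective, hence bijective.
The image of φ is {1, 2, 3, 4, 5, 6, 7, 8, 9, 10}, which has 10 elements.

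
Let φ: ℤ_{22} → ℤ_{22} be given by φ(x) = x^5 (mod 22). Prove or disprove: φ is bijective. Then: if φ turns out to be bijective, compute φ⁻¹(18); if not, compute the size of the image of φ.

6

φ(1) = 1^5 = 1.
φ(3): Repeated squaring mod 22: 3^1 ≡ 3, 3^2 ≡ 3² = 9, 3^4 ≡ 9² = 81 ≡ 15. Since 5 = 4 + 1, 3^5 ≡ 15·3: 15·3 = 45 ≡ 1. So 3^5 ≡ 1 (mod 22).
So φ(1) = φ(3) = 1 while 1 ≠ 3, hence φ is not injective, hence not bijective.
Since φ is not bijective, we determine |image(φ)|. Computing x^5 mod 22 for each x (by repeated squaring, reducing mod 22 at every step), the values φ(0), φ(1), …, φ(21) are: 0, 1, 10, 1, 12, 1, 10, 21, 10, 1, 10, 11, 12, 21, 12, 1, 12, 21, 10, 21, 12, 21.
The distinct values are {0, 1, 10, 11, 12, 21}; there are 6 of them.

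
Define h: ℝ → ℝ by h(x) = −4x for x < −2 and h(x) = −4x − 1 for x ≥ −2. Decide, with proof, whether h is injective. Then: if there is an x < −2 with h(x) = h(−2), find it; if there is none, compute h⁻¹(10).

Both pieces are strictly decreasing (slopes −4 and −4), so each is injective on its own interval.
The left piece maps (−∞, −2) onto (8, ∞); the right piece maps [−2, ∞) onto (−∞, 7].
These images are disjoint, so no value is attained by both pieces. Thus h is injective.
Because the two images are disjoint, no x < −2 has h(x) = h(−2), so we compute h⁻¹(10): 10 lies in (8, ∞), so solve −4x = 10: x = (10 − 0)/(−4) = −5/2.

-5/2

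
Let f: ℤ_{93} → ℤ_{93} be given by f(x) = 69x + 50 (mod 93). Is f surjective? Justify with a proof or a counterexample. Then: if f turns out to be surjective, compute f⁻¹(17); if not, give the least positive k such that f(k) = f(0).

31

Since gcd(69, 93) = 3, we have 69x ≡ 0 (mod 3) for all x, so f(x) ≡ 2 (mod 3).
But 0 ≢ 2 (mod 3), so 0 ∈ ℤ_{93} has no preimage. Therefore f is not surjective.
Since f is not surjective, we find the least positive k with f(k) = f(0): this means 69k ≡ 0 (mod 93), i.e. 93 ∣ 69k. Since gcd(69, 93) = 3, dividing through by 3 this holds exactly when 31 ∣ 23k, and as gcd(23, 31) = 1, exactly when 31 ∣ k.
The smallest positive such k is 31.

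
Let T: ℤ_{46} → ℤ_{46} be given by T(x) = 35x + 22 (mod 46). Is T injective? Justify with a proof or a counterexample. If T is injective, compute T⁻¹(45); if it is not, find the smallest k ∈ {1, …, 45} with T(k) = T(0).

If T(x_1) = T(x_2), then 35x_1 ≡ 35x_2 (mod 46). Because gcd(35, 46) = 1, we may cancel 35 to get x_1 ≡ x_2 (mod 46).
Thus T is injective.
We now compute 35⁻¹ mod 46 explicitly. Euclid's algorithm: 46 = 1·35 + 11, 35 = 3·11 + 2, 11 = 5·2 + 1; back-substituting gives 1 = 25·35 − 19·46, so 35⁻¹ ≡ 25 (mod 46).
Since T is injective, we find T⁻¹(45): we need 35x ≡ 45 − 22 ≡ 23 (mod 46). Using 35⁻¹ = 25: x ≡ 25·23 = 575 = 12·46 + 23, so x = 23.
Check: T(23) = 35·23 + 22 = 827 = 17·46 + 45 ≡ 45 (mod 46).

23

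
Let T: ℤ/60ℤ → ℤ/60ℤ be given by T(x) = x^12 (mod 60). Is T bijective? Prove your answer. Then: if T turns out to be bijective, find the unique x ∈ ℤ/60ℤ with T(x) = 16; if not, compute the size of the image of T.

T(2): Repeated squaring mod 60: 2^1 ≡ 2, 2^2 ≡ 2² = 4, 2^4 ≡ 4² = 16, 2^8 ≡ 16² = 256 ≡ 16. Since 12 = 8 + 4, 2^12 ≡ 16·16: 16·16 = 256 ≡ 16. So 2^12 ≡ 16 (mod 60).
T(4): Repeated squaring mod 60: 4^1 ≡ 4, 4^2 ≡ 4² = 16, 4^4 ≡ 16² = 256 ≡ 16, 4^8 ≡ 16² = 256 ≡ 16. Since 12 = 8 + 4, 4^12 ≡ 16·16: 16·16 = 256 ≡ 16. So 4^12 ≡ 16 (mod 60).
So T(2) = T(4) = 16 while 2 ≠ 4, so T is not injective, hence not bijective.
Since T is not bijective, we determine |image(T)|. Computing x^12 mod 60 for each x (by repeated squaring, reducing mod 60 at every step), the values T(0), T(1), …, T(59) are: 0, 1, 16, 21, 16, 25, 36, 1, 16, 21, 40, 1, 36, 1, 16, 45, 16, 1, 36, 1, 40, 21, 16, 1, 36, 25, 16, 21, 16, 1, 0, 1, 16, 21, 16, 25, 36, 1, 16, 21, 40, 1, 36, 1, 16, 45, 16, 1, 36, 1, 40, 21, 16, 1, 36, 25, 16, 21, 16, 1.
The distinct values are {0, 1, 16, 21, 25, 36, 40, 45}; there are 8 of them.

8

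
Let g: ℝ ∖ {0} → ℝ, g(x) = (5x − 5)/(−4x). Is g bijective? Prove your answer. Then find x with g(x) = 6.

5/29

If g(x) = −5/4, cross-multiplying gives −4(5x − 5) = 5(−4x), which simplifies to 20 = 0 — false.  So −5/4 has no preimage and g is not surjective.
So g is not bijective.
Solving g(x) = 6: cross-multiplying gives 5x − 5 = 6(−4x), which rearranges to 29x = 5, so x = 5/29.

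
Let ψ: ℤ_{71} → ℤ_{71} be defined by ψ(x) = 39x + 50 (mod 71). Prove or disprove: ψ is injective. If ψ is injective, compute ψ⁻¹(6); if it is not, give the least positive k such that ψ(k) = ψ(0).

Recall: ψ is injective when ψ(s) = ψ(t) forces s = t.
Suppose ψ(s) = ψ(t) in ℤ_{71}. Then 39s + 50 ≡ 39t + 50 (mod 71), thus 39(s − t) ≡ 0 (mod 71).
Since gcd(39, 71) = 1, 39 is invertible modulo 71, hence s − t ≡ 0 (mod 71), i.e. s = t.
Thus ψ is injective.
We now compute 39⁻¹ mod 71 explicitly. Euclid's algorithm: 71 = 1·39 + 32, 39 = 1·32 + 7, 32 = 4·7 + 4, 7 = 1·4 + 3, 4 = 1·3 + 1; back-substituting gives 1 = 51·39 − 28·71, so 39⁻¹ ≡ 51 (mod 71).
Since ψ is injective, we find ψ⁻¹(6): we need 39x ≡ 6 − 50 ≡ 27 (mod 71). Using 39⁻¹ = 51: x ≡ 51·27 = 1377 = 19·71 + 28, so x = 28.
Check: ψ(28) = 39·28 + 50 = 1142 = 16·71 + 6 ≡ 6 (mod 71).

28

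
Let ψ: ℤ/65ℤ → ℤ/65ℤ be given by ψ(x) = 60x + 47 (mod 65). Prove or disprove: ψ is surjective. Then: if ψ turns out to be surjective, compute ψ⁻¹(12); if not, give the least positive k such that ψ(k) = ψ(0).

13

Since gcd(60, 65) = 5, we have 60x ≡ 0 (mod 5) for all x, so ψ(x) ≡ 2 (mod 5).
But 0 ≢ 2 (mod 5), so 0 ∈ ℤ/65ℤ has no preimage. Thus ψ is not surjective.
Since ψ is not surjective, we find the least positive k with ψ(k) = ψ(0): this means 60k ≡ 0 (mod 65), i.e. 65 ∣ 60k. Since gcd(60, 65) = 5, dividing through by 5 this holds exactly when 13 ∣ 12k, and as gcd(12, 13) = 1, exactly when 13 ∣ k.
The smallest positive such k is 13.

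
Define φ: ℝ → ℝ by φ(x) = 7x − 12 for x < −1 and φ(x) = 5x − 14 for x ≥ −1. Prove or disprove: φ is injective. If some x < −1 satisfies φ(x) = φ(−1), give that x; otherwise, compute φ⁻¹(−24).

Both pieces are strictly increasing (slopes 7 and 5), so each is injective on its own interval.
The left piece maps (−∞, −1) onto (−∞, −19); the right piece maps [−1, ∞) onto [−19, ∞).
These images are disjoint, so no value is attained by both pieces. Thus φ is injective.
Because the two images are disjoint, no x < −1 has φ(x) = φ(−1), so we compute φ⁻¹(−24): −24 lies in (−∞, −19), so solve 7x − 12 = −24: x = (−24 + 12)/7 = −12/7.

-12/7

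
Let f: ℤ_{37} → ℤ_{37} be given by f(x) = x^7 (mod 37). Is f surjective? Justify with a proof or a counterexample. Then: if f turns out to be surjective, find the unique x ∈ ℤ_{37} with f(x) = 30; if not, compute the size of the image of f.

4

Since 37 is prime, the nonzero elements of ℤ_{37} form a cyclic group of order 36.
As gcd(7, 36) = 1, raising to the 7th power is a bijection on this group: if u^7 ≡ v^7 then (uv^{−1})^7 = 1, and the only element of order dividing gcd(7, 36) = 1 is 1, so u = v.
With f(0) = 0 this makes f injective on all of ℤ_{37}, hence bijective (finite equal-size domain and codomain). In particular f is surjective.
Since f is surjective, we find the preimage of 30. The inverse of x ↦ x^7 on (ℤ_{37})^× is x ↦ x^31, because 7·31 = 217 = 6·36 + 1 ≡ 1 (mod 36) and x^{36} = 1 for x ≠ 0 (Fermat). So f⁻¹(30) = 30^31 mod 37.
Repeated squaring mod 37: 30^1 ≡ 30, 30^2 ≡ 30² = 900 ≡ 12, 30^4 ≡ 12² = 144 ≡ 33, 30^8 ≡ 33² = 1089 ≡ 16, 30^16 ≡ 16² = 256 ≡ 34. Since 31 = 16 + 8 + 4 + 2 + 1, 30^31 ≡ 34·16·33·12·30: 34·16 = 544 ≡ 26, then 26·33 = 858 ≡ 7, then 7·12 = 84 ≡ 10, then 10·30 = 300 ≡ 4. So 30^31 ≡ 4 (mod 37).
Hence f⁻¹(30) = 4.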